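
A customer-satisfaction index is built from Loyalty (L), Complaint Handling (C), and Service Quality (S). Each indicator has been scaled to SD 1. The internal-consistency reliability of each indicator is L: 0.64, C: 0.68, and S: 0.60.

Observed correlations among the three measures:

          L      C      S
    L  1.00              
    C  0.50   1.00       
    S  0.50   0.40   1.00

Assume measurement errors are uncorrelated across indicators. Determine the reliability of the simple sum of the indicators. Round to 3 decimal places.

0.814

Var(L+C+S) = 3 + 2·[0.50 + 0.50 + 0.40] = 3 + 2.8 = 5.8.
Because errors are independent across components, Cov(Tᵢ,Tⱼ) = Cov(Xᵢ,Xⱼ); the off-diagonal part of the true-score variance is the same as above.
True-score variance = [0.64 + 0.68 + 0.60] + 2.8 = 1.92 + 2.8 = 4.72.
Reliability = 4.72 / 5.8 = 0.814.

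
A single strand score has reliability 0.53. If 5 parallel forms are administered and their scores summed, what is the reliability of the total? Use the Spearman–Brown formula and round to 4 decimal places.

0.8494

ρ_k = kρ / (1 + (k−1)ρ) = 5·0.53 / (1 + 4·0.53) = 2.650 / 3.120 = 0.8494.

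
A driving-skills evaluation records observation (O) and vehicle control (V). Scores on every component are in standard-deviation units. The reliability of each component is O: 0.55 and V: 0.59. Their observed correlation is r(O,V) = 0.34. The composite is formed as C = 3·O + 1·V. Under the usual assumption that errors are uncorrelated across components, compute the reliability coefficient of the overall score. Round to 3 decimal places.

Var(C) = 3² + 1 + 2·[3·0.34] = 10 + 2.04 = 12.04.
Under uncorrelated errors the observed covariances equal the true-score covariances, so only the own-variance terms attenuate.
True-score variance = [3²·0.55 + 0.59] + 2.04 = 5.54 + 2.04 = 7.58.
Reliability = 7.58 / 12.04 = 0.630.

0.630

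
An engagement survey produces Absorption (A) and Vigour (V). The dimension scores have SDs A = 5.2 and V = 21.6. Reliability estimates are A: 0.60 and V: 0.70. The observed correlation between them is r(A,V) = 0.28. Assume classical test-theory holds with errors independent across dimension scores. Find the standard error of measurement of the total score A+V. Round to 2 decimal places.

Var(total) = 493.6 + 62.8992 = 556.499.
True-score variance = 342.816 + 62.8992 = 405.715, so reliability = 0.7290.
Error variance = 556.499 − 405.715 = 150.784; SEM = √150.784 = 12.28.

12.28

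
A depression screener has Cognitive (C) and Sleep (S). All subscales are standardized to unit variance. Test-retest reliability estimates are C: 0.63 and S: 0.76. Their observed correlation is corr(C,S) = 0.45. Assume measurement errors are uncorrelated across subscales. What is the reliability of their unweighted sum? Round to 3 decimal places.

Var(C+S) = 2 + 2·[0.45] = 2 + 0.9 = 2.9.
Because errors are independent across components, Cov(Tᵢ,Tⱼ) = Cov(Xᵢ,Xⱼ); the off-diagonal part of the true-score variance is the same as above.
True-score variance = [0.63 + 0.76] + 0.9 = 1.39 + 0.9 = 2.29.
Reliability = 2.29 / 2.9 = 0.790.

0.790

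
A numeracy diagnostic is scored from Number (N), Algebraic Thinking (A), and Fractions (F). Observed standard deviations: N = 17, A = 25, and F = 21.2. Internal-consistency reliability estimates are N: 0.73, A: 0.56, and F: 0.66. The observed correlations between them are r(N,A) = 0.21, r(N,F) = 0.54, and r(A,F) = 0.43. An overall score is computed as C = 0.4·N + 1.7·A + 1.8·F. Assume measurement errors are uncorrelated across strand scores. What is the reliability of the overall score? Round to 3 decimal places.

Var(C) = 0.4²·17² + 1.7²·25² + 1.8²·21.2² + 2·[0.68·17·25·0.21 + 0.72·17·21.2·0.54 + 3.06·25·21.2·0.43] = 3308.68 + 1796.38 = 5105.05.
Because errors are independent across components, Cov(Tᵢ,Tⱼ) = Cov(Xᵢ,Xⱼ); the off-diagonal part of the true-score variance is the same as above.
True-score variance = [0.4²·17²·0.73 + 1.7²·25²·0.56 + 1.8²·21.2²·0.66] + 1796.38 = 2006.34 + 1796.38 = 3802.71.
Reliability = 3802.71 / 5105.05 = 0.745.

0.745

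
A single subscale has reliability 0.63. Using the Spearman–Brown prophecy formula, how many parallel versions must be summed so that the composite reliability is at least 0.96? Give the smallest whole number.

15

k ≥ ρ*(1−ρ₁)/(ρ₁(1−ρ*)) = 0.96·0.37 / (0.63·0.04) = 14.095.
Smallest integer k = 15.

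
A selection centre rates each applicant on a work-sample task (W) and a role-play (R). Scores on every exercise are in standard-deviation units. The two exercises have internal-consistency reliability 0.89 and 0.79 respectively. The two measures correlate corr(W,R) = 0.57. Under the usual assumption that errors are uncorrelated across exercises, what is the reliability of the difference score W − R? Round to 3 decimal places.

0.628

Var(W−R) = 1 + 1 − 2·0.57 = 2 − 1.14 = 0.86.
Under uncorrelated errors the observed covariances equal the true-score covariances, so only the own-variance terms attenuate.
True-score variance = [0.89 + 0.79] − 1.14 = 1.68 − 1.14 = 0.54.
Reliability = 0.54 / 0.86 = 0.628.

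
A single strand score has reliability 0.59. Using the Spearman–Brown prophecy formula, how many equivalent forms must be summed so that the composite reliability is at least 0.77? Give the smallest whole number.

k ≥ ρ*(1−ρ₁)/(ρ₁(1−ρ*)) = 0.77·0.41 / (0.59·0.23) = 2.326.
Smallest integer k = 3.

3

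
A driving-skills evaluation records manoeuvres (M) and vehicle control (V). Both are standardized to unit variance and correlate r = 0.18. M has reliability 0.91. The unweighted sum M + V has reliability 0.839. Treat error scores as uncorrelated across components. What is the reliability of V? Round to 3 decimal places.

0.710

Var(M+V) = 2 + 2·0.18 = 2.360.
True-score variance = ρ_M + ρ_V + 2·0.18, so 0.839 = (0.91 + ρ_V + 0.36) / 2.360.
ρ_V = 0.839·2.360 − 0.91 − 0.36 = 0.710.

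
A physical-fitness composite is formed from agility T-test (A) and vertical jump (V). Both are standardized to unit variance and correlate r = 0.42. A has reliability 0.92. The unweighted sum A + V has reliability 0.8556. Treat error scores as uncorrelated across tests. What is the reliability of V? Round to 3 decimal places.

Var(A+V) = 2 + 2·0.42 = 2.840.
True-score variance = ρ_A + ρ_V + 2·0.42, so 0.8556 = (0.92 + ρ_V + 0.84) / 2.840.
ρ_V = 0.8556·2.840 − 0.92 − 0.84 = 0.670.

0.670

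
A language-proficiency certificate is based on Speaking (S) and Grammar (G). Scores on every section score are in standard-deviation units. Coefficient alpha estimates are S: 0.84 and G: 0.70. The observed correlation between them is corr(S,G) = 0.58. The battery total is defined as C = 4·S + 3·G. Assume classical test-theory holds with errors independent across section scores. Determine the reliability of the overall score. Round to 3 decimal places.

Var(C) = 4² + 3² + 2·[12·0.58] = 25 + 13.92 = 38.92.
Because errors are independent across components, Cov(Tᵢ,Tⱼ) = Cov(Xᵢ,Xⱼ); the off-diagonal part of the true-score variance is the same as above.
True-score variance = [4²·0.84 + 3²·0.70] + 13.92 = 19.74 + 13.92 = 33.66.
Reliability = 33.66 / 38.92 = 0.865.

0.865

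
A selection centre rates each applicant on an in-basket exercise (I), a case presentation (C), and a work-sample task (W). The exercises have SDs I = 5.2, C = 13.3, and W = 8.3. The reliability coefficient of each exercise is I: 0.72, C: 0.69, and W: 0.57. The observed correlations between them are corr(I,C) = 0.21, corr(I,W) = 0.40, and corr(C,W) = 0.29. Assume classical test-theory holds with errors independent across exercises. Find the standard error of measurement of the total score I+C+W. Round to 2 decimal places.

9.59

Var(total) = 272.82 + 127.601 = 400.421.
True-score variance = 180.79 + 127.601 = 308.392, so reliability = 0.7702.
Error variance = 400.421 − 308.392 = 92.0298; SEM = √92.0298 = 9.59.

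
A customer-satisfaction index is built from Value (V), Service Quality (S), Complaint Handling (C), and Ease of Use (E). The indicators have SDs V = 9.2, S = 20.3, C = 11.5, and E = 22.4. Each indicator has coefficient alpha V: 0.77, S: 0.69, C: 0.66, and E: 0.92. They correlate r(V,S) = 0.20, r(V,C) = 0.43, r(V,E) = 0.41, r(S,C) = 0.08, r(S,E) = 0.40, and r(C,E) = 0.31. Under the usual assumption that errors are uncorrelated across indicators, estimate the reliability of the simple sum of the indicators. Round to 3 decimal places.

0.885

Var(V+S+C+E) = 9.2² + 20.3² + 11.5² + 22.4² + 2·[9.2·20.3·0.20 + 9.2·11.5·0.43 + 9.2·22.4·0.41 + 20.3·11.5·0.08 + 20.3·22.4·0.40 + 11.5·22.4·0.31] = 1130.74 + 895.518 = 2026.26.
Under uncorrelated errors the observed covariances equal the true-score covariances, so only the own-variance terms attenuate.
True-score variance = [9.2²·0.77 + 20.3²·0.69 + 11.5²·0.66 + 22.4²·0.92] + 895.518 = 898.419 + 895.518 = 1793.94.
Reliability = 1793.94 / 2026.26 = 0.885.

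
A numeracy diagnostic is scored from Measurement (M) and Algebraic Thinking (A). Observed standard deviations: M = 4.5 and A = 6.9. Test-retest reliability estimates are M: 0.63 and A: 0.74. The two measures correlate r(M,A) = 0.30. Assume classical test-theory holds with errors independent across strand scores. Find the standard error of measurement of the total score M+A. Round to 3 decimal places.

Var(total) = 67.86 + 18.63 = 86.49.
True-score variance = 47.9889 + 18.63 = 66.6189, so reliability = 0.7702.
Error variance = 86.49 − 66.6189 = 19.8711; SEM = √19.8711 = 4.458.

4.458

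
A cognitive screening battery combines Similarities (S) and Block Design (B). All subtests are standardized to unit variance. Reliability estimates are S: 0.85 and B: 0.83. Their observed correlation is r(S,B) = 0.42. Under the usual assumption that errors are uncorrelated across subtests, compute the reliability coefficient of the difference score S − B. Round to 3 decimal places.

0.724

Var(S−B) = 1 + 1 − 2·0.42 = 2 − 0.84 = 1.16.
Because errors are independent across components, Cov(Tᵢ,Tⱼ) = Cov(Xᵢ,Xⱼ); the off-diagonal part of the true-score variance is the same as above.
True-score variance = [0.85 + 0.83] − 0.84 = 1.68 − 0.84 = 0.84.
Reliability = 0.84 / 1.16 = 0.724.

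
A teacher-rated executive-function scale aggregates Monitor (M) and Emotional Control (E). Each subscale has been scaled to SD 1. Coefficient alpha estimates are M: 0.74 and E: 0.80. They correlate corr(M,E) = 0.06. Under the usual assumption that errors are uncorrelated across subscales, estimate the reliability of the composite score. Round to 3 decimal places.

Var(M+E) = 2 + 2·[0.06] = 2 + 0.12 = 2.12.
Because errors are independent across components, Cov(Tᵢ,Tⱼ) = Cov(Xᵢ,Xⱼ); the off-diagonal part of the true-score variance is the same as above.
True-score variance = [0.74 + 0.80] + 0.12 = 1.54 + 0.12 = 1.66.
Reliability = 1.66 / 2.12 = 0.783.

0.783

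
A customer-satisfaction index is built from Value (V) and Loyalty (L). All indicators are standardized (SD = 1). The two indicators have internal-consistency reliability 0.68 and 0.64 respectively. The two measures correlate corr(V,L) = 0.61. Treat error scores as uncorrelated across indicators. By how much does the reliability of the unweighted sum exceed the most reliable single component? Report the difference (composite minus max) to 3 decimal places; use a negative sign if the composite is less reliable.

Var(sum) = 2 + 1.22 = 3.22; true-score variance = 1.32 + 1.22 = 2.54; composite reliability = 0.7888.
Max component reliability = 0.6800.
Difference = 0.7888 − 0.6800 = 0.109.

0.109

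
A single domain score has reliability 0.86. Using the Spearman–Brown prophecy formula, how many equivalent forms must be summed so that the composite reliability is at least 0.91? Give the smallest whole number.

k ≥ ρ*(1−ρ₁)/(ρ₁(1−ρ*)) = 0.91·0.14 / (0.86·0.09) = 1.646.
Smallest integer k = 2.

2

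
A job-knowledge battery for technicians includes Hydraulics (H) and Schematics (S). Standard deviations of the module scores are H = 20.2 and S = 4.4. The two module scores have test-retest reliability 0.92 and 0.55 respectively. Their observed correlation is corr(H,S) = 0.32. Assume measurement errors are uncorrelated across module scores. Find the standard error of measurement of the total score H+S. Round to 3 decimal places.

Var(total) = 427.4 + 56.8832 = 484.283.
True-score variance = 386.045 + 56.8832 = 442.928, so reliability = 0.9146.
Error variance = 484.283 − 442.928 = 41.3552; SEM = √41.3552 = 6.431.

6.431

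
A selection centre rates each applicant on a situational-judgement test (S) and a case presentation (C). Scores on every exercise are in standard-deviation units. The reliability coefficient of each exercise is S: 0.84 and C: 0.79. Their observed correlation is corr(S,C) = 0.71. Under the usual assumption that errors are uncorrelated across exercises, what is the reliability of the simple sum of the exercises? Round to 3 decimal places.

0.892

Var(S+C) = 2 + 2·[0.71] = 2 + 1.42 = 3.42.
Because errors are independent across components, Cov(Tᵢ,Tⱼ) = Cov(Xᵢ,Xⱼ); the off-diagonal part of the true-score variance is the same as above.
True-score variance = [0.84 + 0.79] + 1.42 = 1.63 + 1.42 = 3.05.
Reliability = 3.05 / 3.42 = 0.892.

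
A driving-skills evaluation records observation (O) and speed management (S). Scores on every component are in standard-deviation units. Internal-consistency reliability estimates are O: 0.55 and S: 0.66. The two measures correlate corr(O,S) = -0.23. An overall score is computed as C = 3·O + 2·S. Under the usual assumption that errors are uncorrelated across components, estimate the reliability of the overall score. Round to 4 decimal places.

0.4717

Var(C) = 3² + 2² + 2·[6·(-0.23)] = 13 − 2.76 = 10.24.
Under uncorrelated errors the observed covariances equal the true-score covariances, so only the own-variance terms attenuate.
True-score variance = [3²·0.55 + 2²·0.66] − 2.76 = 7.59 − 2.76 = 4.83.
Reliability = 4.83 / 10.24 = 0.4717.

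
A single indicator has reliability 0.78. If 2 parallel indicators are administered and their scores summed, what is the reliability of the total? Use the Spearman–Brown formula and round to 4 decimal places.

ρ_k = kρ / (1 + (k−1)ρ) = 2·0.78 / (1 + 1·0.78) = 1.560 / 1.780 = 0.8764.

0.8764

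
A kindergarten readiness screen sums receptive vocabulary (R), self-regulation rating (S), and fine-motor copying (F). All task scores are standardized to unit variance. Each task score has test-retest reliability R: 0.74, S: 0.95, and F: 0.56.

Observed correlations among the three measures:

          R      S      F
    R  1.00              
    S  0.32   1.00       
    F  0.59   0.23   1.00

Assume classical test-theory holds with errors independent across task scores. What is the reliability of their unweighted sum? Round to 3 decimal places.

Var(R+S+F) = 3 + 2·[0.32 + 0.59 + 0.23] = 3 + 2.28 = 5.28.
Under uncorrelated errors the observed covariances equal the true-score covariances, so only the own-variance terms attenuate.
True-score variance = [0.74 + 0.95 + 0.56] + 2.28 = 2.25 + 2.28 = 4.53.
Reliability = 4.53 / 5.28 = 0.858.

0.858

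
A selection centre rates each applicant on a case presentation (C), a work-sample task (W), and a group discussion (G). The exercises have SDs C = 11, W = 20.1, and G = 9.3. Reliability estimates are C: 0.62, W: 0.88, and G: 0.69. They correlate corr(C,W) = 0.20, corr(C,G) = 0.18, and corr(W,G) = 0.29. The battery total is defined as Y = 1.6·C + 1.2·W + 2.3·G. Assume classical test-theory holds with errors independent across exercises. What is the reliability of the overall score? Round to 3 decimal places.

Var(Y) = 1.6²·11² + 1.2²·20.1² + 2.3²·9.3² + 2·[1.92·11·20.1·0.20 + 3.68·11·9.3·0.18 + 2.76·20.1·9.3·0.29] = 1349.07 + 604.569 = 1953.64.
Because errors are independent across components, Cov(Tᵢ,Tⱼ) = Cov(Xᵢ,Xⱼ); the off-diagonal part of the true-score variance is the same as above.
True-score variance = [1.6²·11²·0.62 + 1.2²·20.1²·0.88 + 2.3²·9.3²·0.69] + 604.569 = 1019.71 + 604.569 = 1624.28.
Reliability = 1624.28 / 1953.64 = 0.831.

0.831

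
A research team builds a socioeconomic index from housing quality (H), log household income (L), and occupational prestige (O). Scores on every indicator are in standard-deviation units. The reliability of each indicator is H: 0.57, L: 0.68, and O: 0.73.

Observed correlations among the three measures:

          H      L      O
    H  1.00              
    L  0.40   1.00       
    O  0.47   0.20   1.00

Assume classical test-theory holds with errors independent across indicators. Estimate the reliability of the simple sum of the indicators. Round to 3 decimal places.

0.802

Var(H+L+O) = 3 + 2·[0.40 + 0.47 + 0.20] = 3 + 2.14 = 5.14.
Under uncorrelated errors the observed covariances equal the true-score covariances, so only the own-variance terms attenuate.
True-score variance = [0.57 + 0.68 + 0.73] + 2.14 = 1.98 + 2.14 = 4.12.
Reliability = 4.12 / 5.14 = 0.802.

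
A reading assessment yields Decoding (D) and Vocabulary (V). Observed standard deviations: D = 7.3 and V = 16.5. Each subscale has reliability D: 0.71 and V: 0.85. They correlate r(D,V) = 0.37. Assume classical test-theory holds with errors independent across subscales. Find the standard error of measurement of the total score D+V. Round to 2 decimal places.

Var(total) = 325.54 + 89.133 = 414.673.
True-score variance = 269.248 + 89.133 = 358.381, so reliability = 0.8643.
Error variance = 414.673 − 358.381 = 56.2916; SEM = √56.2916 = 7.50.

7.50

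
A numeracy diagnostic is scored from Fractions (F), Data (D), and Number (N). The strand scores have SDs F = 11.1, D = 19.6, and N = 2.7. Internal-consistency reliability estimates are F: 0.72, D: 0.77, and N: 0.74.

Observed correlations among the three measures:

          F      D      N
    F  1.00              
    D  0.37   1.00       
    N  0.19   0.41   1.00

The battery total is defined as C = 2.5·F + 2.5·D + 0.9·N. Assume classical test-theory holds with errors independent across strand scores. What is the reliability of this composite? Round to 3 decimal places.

0.821

Var(C) = 2.5²·11.1² + 2.5²·19.6² + 0.9²·2.7² + 2·[6.25·11.1·19.6·0.37 + 2.25·11.1·2.7·0.19 + 2.25·19.6·2.7·0.41] = 3176.97 + 1129.48 = 4306.44.
Under uncorrelated errors the observed covariances equal the true-score covariances, so only the own-variance terms attenuate.
True-score variance = [2.5²·11.1²·0.72 + 2.5²·19.6²·0.77 + 0.9²·2.7²·0.74] + 1129.48 = 2407.58 + 1129.48 = 3537.06.
Reliability = 3537.06 / 4306.44 = 0.821.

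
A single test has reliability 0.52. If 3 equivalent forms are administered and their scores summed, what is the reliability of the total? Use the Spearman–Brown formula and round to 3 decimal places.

ρ_k = kρ / (1 + (k−1)ρ) = 3·0.52 / (1 + 2·0.52) = 1.560 / 2.040 = 0.765.

0.765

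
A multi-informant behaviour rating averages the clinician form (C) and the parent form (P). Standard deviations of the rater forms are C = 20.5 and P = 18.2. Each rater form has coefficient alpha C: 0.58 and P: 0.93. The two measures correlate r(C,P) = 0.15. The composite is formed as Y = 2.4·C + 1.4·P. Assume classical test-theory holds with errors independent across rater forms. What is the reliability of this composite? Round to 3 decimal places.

0.692

Var(Y) = 2.4²·20.5² + 1.4²·18.2² + 2·[3.36·20.5·18.2·0.15] = 3069.87 + 376.085 = 3445.96.
Because errors are independent across components, Cov(Tᵢ,Tⱼ) = Cov(Xᵢ,Xⱼ); the off-diagonal part of the true-score variance is the same as above.
True-score variance = [2.4²·20.5²·0.58 + 1.4²·18.2²·0.93] + 376.085 = 2007.76 + 376.085 = 2383.84.
Reliability = 2383.84 / 3445.96 = 0.692.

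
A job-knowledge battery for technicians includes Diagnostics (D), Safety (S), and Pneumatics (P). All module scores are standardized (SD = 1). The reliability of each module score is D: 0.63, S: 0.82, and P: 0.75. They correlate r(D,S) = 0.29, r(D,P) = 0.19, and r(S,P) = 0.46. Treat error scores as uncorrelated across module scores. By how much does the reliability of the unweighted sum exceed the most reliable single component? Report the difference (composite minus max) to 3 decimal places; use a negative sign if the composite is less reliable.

0.016

Var(sum) = 3 + 1.88 = 4.88; true-score variance = 2.2 + 1.88 = 4.08; composite reliability = 0.8361.
Max component reliability = 0.8200.
Difference = 0.8361 − 0.8200 = 0.016.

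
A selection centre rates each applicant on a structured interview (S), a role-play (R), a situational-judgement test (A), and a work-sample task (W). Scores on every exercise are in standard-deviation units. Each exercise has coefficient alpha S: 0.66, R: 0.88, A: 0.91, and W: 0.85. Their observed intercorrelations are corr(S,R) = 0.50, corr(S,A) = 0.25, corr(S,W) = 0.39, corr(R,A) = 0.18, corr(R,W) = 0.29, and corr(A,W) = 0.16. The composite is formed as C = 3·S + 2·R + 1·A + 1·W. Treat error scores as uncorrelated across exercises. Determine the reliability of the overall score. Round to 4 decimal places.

Var(C) = 3² + 2² + 1 + 1 + 2·[6·0.50 + 3·0.25 + 3·0.39 + 2·0.18 + 2·0.29 + 0.16] = 15 + 12.04 = 27.04.
With uncorrelated errors the cross-covariances are all true-score covariance, so they carry over unchanged; only the diagonal terms shrink to ρᵢσᵢ².
True-score variance = [3²·0.66 + 2²·0.88 + 0.91 + 0.85] + 12.04 = 11.22 + 12.04 = 23.26.
Reliability = 23.26 / 27.04 = 0.8602.

0.8602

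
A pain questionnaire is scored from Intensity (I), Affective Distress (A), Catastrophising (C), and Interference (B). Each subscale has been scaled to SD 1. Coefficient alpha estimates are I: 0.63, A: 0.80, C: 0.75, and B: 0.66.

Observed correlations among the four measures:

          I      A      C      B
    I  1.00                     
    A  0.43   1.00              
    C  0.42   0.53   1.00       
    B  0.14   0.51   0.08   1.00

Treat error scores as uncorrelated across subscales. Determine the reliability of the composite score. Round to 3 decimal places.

Var(I+A+C+B) = 4 + 2·[0.43 + 0.42 + 0.14 + 0.53 + 0.51 + 0.08] = 4 + 4.22 = 8.22.
With uncorrelated errors the cross-covariances are all true-score covariance, so they carry over unchanged; only the diagonal terms shrink to ρᵢσᵢ².
True-score variance = [0.63 + 0.80 + 0.75 + 0.66] + 4.22 = 2.84 + 4.22 = 7.06.
Reliability = 7.06 / 8.22 = 0.859.

0.859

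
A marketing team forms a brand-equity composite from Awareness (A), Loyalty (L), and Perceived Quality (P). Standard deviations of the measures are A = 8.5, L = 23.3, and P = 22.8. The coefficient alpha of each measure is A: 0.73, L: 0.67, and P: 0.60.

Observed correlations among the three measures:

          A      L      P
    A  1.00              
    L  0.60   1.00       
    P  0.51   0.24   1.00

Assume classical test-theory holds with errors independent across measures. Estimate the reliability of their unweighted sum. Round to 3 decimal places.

0.777

Var(A+L+P) = 8.5² + 23.3² + 22.8² + 2·[8.5·23.3·0.60 + 8.5·22.8·0.51 + 23.3·22.8·0.24] = 1134.98 + 690.331 = 1825.31.
Under uncorrelated errors the observed covariances equal the true-score covariances, so only the own-variance terms attenuate.
True-score variance = [8.5²·0.73 + 23.3²·0.67 + 22.8²·0.60] + 690.331 = 728.383 + 690.331 = 1418.71.
Reliability = 1418.71 / 1825.31 = 0.777.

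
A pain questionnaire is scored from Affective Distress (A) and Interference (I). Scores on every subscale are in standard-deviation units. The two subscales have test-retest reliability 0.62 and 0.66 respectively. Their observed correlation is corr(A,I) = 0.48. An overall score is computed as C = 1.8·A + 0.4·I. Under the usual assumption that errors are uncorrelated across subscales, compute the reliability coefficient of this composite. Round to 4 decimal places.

Var(C) = 1.8² + 0.4² + 2·[0.72·0.48] = 3.4 + 0.6912 = 4.0912.
With uncorrelated errors the cross-covariances are all true-score covariance, so they carry over unchanged; only the diagonal terms shrink to ρᵢσᵢ².
True-score variance = [1.8²·0.62 + 0.4²·0.66] + 0.6912 = 2.1144 + 0.6912 = 2.8056.
Reliability = 2.8056 / 4.0912 = 0.6858.

0.6858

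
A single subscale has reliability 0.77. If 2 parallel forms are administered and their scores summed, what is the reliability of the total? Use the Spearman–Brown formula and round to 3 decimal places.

0.870

ρ_k = kρ / (1 + (k−1)ρ) = 2·0.77 / (1 + 1·0.77) = 1.540 / 1.770 = 0.870.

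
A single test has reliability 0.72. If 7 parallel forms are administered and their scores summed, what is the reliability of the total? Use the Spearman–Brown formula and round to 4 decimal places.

0.9474

ρ_k = kρ / (1 + (k−1)ρ) = 7·0.72 / (1 + 6·0.72) = 5.040 / 5.320 = 0.9474.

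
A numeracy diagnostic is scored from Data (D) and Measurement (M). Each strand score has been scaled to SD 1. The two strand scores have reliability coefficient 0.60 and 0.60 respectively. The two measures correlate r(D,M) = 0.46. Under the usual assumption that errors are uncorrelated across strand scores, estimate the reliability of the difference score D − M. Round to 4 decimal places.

Var(D−M) = 1 + 1 − 2·0.46 = 2 − 0.92 = 1.08.
Under uncorrelated errors the observed covariances equal the true-score covariances, so only the own-variance terms attenuate.
True-score variance = [0.60 + 0.60] − 0.92 = 1.2 − 0.92 = 0.28.
Reliability = 0.28 / 1.08 = 0.2593.

0.2593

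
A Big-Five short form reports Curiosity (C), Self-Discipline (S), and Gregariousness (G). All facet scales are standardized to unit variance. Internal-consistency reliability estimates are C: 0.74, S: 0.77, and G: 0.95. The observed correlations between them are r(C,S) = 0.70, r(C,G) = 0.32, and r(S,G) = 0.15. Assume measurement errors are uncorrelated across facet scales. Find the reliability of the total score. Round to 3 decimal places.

Var(C+S+G) = 3 + 2·[0.70 + 0.32 + 0.15] = 3 + 2.34 = 5.34.
Because errors are independent across components, Cov(Tᵢ,Tⱼ) = Cov(Xᵢ,Xⱼ); the off-diagonal part of the true-score variance is the same as above.
True-score variance = [0.74 + 0.77 + 0.95] + 2.34 = 2.46 + 2.34 = 4.8.
Reliability = 4.8 / 5.34 = 0.899.

0.899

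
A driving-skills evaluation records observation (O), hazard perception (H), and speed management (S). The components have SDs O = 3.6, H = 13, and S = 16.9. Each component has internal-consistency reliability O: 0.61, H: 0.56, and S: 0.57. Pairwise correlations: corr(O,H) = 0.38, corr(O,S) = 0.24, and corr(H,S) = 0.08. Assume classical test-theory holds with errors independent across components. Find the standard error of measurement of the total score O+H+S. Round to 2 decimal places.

14.22

Var(total) = 467.57 + 99.9232 = 567.493.
True-score variance = 265.343 + 99.9232 = 365.267, so reliability = 0.6436.
Error variance = 567.493 − 365.267 = 202.227; SEM = √202.227 = 14.22.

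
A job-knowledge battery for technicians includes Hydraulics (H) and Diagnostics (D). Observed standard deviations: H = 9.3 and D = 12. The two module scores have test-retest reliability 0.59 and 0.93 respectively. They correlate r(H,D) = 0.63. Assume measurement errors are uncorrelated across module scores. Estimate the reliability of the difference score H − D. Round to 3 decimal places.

Var(H−D) = 9.3² + 12² − 2·9.3·12·0.63 = 230.49 − 140.616 = 89.874.
Because errors are independent across components, Cov(Tᵢ,Tⱼ) = Cov(Xᵢ,Xⱼ); the off-diagonal part of the true-score variance is the same as above.
True-score variance = [9.3²·0.59 + 12²·0.93] − 140.616 = 184.949 − 140.616 = 44.3331.
Reliability = 44.3331 / 89.874 = 0.493.

0.493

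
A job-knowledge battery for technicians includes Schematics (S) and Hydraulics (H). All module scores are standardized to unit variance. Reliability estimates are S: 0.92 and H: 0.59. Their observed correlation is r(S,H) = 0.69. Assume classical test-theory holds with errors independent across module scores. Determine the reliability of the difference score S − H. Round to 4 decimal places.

Var(S−H) = 1 + 1 − 2·0.69 = 2 − 1.38 = 0.62.
Because errors are independent across components, Cov(Tᵢ,Tⱼ) = Cov(Xᵢ,Xⱼ); the off-diagonal part of the true-score variance is the same as above.
True-score variance = [0.92 + 0.59] − 1.38 = 1.51 − 1.38 = 0.13.
Reliability = 0.13 / 0.62 = 0.2097.

0.2097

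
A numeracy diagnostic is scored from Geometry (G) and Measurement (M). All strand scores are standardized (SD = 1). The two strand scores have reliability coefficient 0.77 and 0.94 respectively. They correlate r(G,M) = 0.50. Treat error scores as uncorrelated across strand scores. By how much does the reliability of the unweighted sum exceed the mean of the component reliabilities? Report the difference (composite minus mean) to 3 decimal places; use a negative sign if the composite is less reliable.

0.048

Var(sum) = 2 + 1 = 3; true-score variance = 1.71 + 1 = 2.71; composite reliability = 0.9033.
Mean component reliability = 0.8550.
Difference = 0.9033 − 0.8550 = 0.048.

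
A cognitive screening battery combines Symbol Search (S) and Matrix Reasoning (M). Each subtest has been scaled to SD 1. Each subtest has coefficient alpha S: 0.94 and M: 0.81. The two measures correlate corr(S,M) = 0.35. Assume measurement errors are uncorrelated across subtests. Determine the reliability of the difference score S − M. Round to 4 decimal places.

0.8077

Var(S−M) = 1 + 1 − 2·0.35 = 2 − 0.7 = 1.3.
With uncorrelated errors the cross-covariances are all true-score covariance, so they carry over unchanged; only the diagonal terms shrink to ρᵢσᵢ².
True-score variance = [0.94 + 0.81] − 0.7 = 1.75 − 0.7 = 1.05.
Reliability = 1.05 / 1.3 = 0.8077.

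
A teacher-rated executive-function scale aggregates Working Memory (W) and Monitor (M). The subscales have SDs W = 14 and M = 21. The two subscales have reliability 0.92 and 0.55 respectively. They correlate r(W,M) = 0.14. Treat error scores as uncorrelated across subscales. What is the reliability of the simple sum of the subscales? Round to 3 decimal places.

0.702

Var(W+M) = 14² + 21² + 2·[14·21·0.14] = 637 + 82.32 = 719.32.
Because errors are independent across components, Cov(Tᵢ,Tⱼ) = Cov(Xᵢ,Xⱼ); the off-diagonal part of the true-score variance is the same as above.
True-score variance = [14²·0.92 + 21²·0.55] + 82.32 = 422.87 + 82.32 = 505.19.
Reliability = 505.19 / 719.32 = 0.702.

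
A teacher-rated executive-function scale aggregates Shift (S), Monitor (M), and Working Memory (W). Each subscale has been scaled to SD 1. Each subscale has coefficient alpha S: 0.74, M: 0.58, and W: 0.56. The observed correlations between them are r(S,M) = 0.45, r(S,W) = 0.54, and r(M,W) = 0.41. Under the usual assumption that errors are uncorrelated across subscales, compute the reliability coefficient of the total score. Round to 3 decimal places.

0.807

Var(S+M+W) = 3 + 2·[0.45 + 0.54 + 0.41] = 3 + 2.8 = 5.8.
Under uncorrelated errors the observed covariances equal the true-score covariances, so only the own-variance terms attenuate.
True-score variance = [0.74 + 0.58 + 0.56] + 2.8 = 1.88 + 2.8 = 4.68.
Reliability = 4.68 / 5.8 = 0.807.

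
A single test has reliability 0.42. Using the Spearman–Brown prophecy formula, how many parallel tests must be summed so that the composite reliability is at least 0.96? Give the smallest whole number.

k ≥ ρ*(1−ρ₁)/(ρ₁(1−ρ*)) = 0.96·0.58 / (0.42·0.04) = 33.143.
Smallest integer k = 34.

34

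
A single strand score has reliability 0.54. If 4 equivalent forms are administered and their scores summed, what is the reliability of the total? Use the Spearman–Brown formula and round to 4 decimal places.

0.8244

ρ_k = kρ / (1 + (k−1)ρ) = 4·0.54 / (1 + 3·0.54) = 2.160 / 2.620 = 0.8244.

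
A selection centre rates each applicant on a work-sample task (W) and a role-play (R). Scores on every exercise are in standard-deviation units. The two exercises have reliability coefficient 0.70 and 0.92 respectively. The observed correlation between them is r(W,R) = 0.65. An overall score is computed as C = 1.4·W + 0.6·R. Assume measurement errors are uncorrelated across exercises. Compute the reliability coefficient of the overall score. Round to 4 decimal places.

0.8192

Var(C) = 1.4² + 0.6² + 2·[0.84·0.65] = 2.32 + 1.092 = 3.412.
With uncorrelated errors the cross-covariances are all true-score covariance, so they carry over unchanged; only the diagonal terms shrink to ρᵢσᵢ².
True-score variance = [1.4²·0.70 + 0.6²·0.92] + 1.092 = 1.7032 + 1.092 = 2.7952.
Reliability = 2.7952 / 3.412 = 0.8192.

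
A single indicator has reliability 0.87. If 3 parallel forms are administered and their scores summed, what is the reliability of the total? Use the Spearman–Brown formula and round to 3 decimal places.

ρ_k = kρ / (1 + (k−1)ρ) = 3·0.87 / (1 + 2·0.87) = 2.610 / 2.740 = 0.953.

0.953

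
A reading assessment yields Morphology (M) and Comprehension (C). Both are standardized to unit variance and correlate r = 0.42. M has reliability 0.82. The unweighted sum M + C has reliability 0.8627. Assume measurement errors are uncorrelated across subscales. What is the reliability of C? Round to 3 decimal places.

Var(M+C) = 2 + 2·0.42 = 2.840.
True-score variance = ρ_M + ρ_C + 2·0.42, so 0.8627 = (0.82 + ρ_C + 0.84) / 2.840.
ρ_C = 0.8627·2.840 − 0.82 − 0.84 = 0.790.

0.790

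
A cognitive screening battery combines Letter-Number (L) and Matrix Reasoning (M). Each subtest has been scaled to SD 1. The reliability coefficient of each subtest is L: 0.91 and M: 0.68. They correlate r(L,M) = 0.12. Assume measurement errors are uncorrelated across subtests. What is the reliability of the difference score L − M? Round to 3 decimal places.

0.767

Var(L−M) = 1 + 1 − 2·0.12 = 2 − 0.24 = 1.76.
Because errors are independent across components, Cov(Tᵢ,Tⱼ) = Cov(Xᵢ,Xⱼ); the off-diagonal part of the true-score variance is the same as above.
True-score variance = [0.91 + 0.68] − 0.24 = 1.59 − 0.24 = 1.35.
Reliability = 1.35 / 1.76 = 0.767.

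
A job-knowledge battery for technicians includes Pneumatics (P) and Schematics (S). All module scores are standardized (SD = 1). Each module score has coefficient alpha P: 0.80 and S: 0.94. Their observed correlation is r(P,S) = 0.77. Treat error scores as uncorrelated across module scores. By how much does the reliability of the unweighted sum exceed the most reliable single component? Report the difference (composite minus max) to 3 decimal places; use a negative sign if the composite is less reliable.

Var(sum) = 2 + 1.54 = 3.54; true-score variance = 1.74 + 1.54 = 3.28; composite reliability = 0.9266.
Max component reliability = 0.9400.
Difference = 0.9266 − 0.9400 = -0.013.

-0.013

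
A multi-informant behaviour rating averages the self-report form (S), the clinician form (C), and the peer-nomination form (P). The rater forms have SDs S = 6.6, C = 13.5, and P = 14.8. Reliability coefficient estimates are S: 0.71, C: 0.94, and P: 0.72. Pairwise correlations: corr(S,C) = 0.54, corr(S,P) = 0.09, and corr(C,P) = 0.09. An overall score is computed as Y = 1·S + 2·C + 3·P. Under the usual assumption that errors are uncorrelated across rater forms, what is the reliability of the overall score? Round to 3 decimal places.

0.810

Var(Y) = 6.6² + 2²·13.5² + 3²·14.8² + 2·[2·6.6·13.5·0.54 + 3·6.6·14.8·0.09 + 6·13.5·14.8·0.09] = 2743.92 + 460.987 = 3204.91.
With uncorrelated errors the cross-covariances are all true-score covariance, so they carry over unchanged; only the diagonal terms shrink to ρᵢσᵢ².
True-score variance = [6.6²·0.71 + 2²·13.5²·0.94 + 3²·14.8²·0.72] + 460.987 = 2135.57 + 460.987 = 2596.55.
Reliability = 2596.55 / 3204.91 = 0.810.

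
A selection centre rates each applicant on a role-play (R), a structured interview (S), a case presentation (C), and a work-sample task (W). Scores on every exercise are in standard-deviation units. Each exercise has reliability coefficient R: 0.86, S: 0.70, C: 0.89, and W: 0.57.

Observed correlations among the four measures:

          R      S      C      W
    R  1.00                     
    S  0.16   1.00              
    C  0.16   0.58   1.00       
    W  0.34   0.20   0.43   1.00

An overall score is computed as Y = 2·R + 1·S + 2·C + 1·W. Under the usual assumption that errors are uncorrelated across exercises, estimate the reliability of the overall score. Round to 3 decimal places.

0.902

Var(Y) = 2² + 1 + 2² + 1 + 2·[2·0.16 + 4·0.16 + 2·0.34 + 2·0.58 + 0.20 + 2·0.43] = 10 + 7.72 = 17.72.
Because errors are independent across components, Cov(Tᵢ,Tⱼ) = Cov(Xᵢ,Xⱼ); the off-diagonal part of the true-score variance is the same as above.
True-score variance = [2²·0.86 + 0.70 + 2²·0.89 + 0.57] + 7.72 = 8.27 + 7.72 = 15.99.
Reliability = 15.99 / 17.72 = 0.902.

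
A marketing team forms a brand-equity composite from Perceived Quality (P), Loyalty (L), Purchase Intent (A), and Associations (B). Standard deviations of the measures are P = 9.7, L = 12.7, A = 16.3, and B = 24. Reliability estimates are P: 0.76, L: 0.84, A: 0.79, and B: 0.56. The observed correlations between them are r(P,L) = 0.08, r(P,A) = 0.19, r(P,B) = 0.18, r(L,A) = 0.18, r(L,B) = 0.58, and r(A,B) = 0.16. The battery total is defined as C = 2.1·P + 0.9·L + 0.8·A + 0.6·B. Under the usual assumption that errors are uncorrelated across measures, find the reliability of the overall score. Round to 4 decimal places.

Var(C) = 2.1²·9.7² + 0.9²·12.7² + 0.8²·16.3² + 0.6²·24² + 2·[1.89·9.7·12.7·0.08 + 1.68·9.7·16.3·0.19 + 1.26·9.7·24·0.18 + 0.72·12.7·16.3·0.18 + 0.54·12.7·24·0.58 + 0.48·16.3·24·0.16] = 922.983 + 548.46 = 1471.44.
With uncorrelated errors the cross-covariances are all true-score covariance, so they carry over unchanged; only the diagonal terms shrink to ρᵢσᵢ².
True-score variance = [2.1²·9.7²·0.76 + 0.9²·12.7²·0.84 + 0.8²·16.3²·0.79 + 0.6²·24²·0.56] + 548.46 = 675.548 + 548.46 = 1224.01.
Reliability = 1224.01 / 1471.44 = 0.8318.

0.8318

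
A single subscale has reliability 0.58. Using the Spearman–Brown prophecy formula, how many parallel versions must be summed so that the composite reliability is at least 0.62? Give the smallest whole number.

2

k ≥ ρ*(1−ρ₁)/(ρ₁(1−ρ*)) = 0.62·0.42 / (0.58·0.38) = 1.181.
Smallest integer k = 2.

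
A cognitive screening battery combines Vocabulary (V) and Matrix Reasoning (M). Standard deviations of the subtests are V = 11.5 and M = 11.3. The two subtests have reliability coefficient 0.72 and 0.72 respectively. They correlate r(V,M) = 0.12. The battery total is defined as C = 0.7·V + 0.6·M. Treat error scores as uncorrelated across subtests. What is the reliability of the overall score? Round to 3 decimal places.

0.750

Var(C) = 0.7²·11.5² + 0.6²·11.3² + 2·[0.42·11.5·11.3·0.12] = 110.771 + 13.099 = 123.87.
With uncorrelated errors the cross-covariances are all true-score covariance, so they carry over unchanged; only the diagonal terms shrink to ρᵢσᵢ².
True-score variance = [0.7²·11.5²·0.72 + 0.6²·11.3²·0.72] + 13.099 = 79.755 + 13.099 = 92.854.
Reliability = 92.854 / 123.87 = 0.750.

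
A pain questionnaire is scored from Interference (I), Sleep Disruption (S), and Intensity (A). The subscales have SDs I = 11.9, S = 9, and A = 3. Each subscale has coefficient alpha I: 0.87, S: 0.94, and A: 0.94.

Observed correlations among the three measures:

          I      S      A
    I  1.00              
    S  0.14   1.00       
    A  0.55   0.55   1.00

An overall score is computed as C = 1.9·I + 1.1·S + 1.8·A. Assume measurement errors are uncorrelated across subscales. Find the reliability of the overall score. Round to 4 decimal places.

Var(C) = 1.9²·11.9² + 1.1²·9² + 1.8²·3² + 2·[2.09·11.9·9·0.14 + 3.42·11.9·3·0.55 + 1.98·9·3·0.55] = 638.382 + 255.784 = 894.166.
With uncorrelated errors the cross-covariances are all true-score covariance, so they carry over unchanged; only the diagonal terms shrink to ρᵢσᵢ².
True-score variance = [1.9²·11.9²·0.87 + 1.1²·9²·0.94 + 1.8²·3²·0.94] + 255.784 = 564.294 + 255.784 = 820.079.
Reliability = 820.079 / 894.166 = 0.9171.

0.9171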